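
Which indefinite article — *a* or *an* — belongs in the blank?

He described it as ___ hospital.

The indefinite article is chosen by the initial *sound* of the following word, not its spelling.
*hospital* begins with the sound /h/ (h is pronounced) — a consonant sound.
So the article is *a*: He described it as a hospital.

a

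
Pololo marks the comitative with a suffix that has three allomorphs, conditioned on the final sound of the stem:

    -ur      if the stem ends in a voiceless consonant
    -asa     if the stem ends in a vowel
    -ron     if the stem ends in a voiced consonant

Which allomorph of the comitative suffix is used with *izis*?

-ur

*izis* — final sound /s/ (a voiceless consonant) → -ur.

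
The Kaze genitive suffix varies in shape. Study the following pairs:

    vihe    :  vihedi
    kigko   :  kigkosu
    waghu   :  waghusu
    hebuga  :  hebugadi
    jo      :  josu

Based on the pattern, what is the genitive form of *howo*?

howosu

The alternation tracks the last vowel of the stem — -su when the last vowel of the stem is a rounded vowel (*kigko*, *waghu*, *jo*); -di when the last vowel of the stem is an unrounded vowel (*vihe*, *hebuga*).
Since the last vowel of *howo* is /o/ (a rounded vowel), it takes -su, giving *howosu*.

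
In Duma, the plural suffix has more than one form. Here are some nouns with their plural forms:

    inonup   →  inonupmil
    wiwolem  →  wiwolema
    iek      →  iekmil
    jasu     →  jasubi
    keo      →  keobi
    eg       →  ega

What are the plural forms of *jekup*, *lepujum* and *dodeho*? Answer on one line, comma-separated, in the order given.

The pattern is voicing of the final sound: -mil when the stem ends in a voiceless consonant (*inonup*, *iek*); -a when the stem ends in a voiced consonant (*wiwolem*, *eg*); -bi when the stem ends in a vowel (*jasu*, *keo*).
*jekup*: final sound = /p/, a voiceless consonant → -mil → *jekupmil*.
Since the final sound of *lepujum* is /m/ (a voiced consonant), it takes -a, giving *lepujuma*.
Since the final sound of *dodeho* is /o/ (a vowel), it takes -bi, giving *dodehobi*.

jekupmil, lepujuma, dodehobi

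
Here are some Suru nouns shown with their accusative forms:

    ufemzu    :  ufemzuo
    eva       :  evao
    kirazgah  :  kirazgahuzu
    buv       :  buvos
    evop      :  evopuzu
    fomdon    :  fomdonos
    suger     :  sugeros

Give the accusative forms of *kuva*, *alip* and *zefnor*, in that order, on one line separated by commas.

kuvao, alipuzu, zefnoros

The alternation tracks the final sound of the stem — -uzu when the stem ends in a voiceless consonant (*kirazgah*, *evop*); -os when the stem ends in a voiced consonant (*buv*, *fomdon*, *suger*); -o when the stem ends in a vowel (*ufemzu*, *eva*).
The final sound of *kuva* is /a/, which is a vowel, so the suffix is -o, giving *kuvao*.
*alip*: final sound = /p/, a voiceless consonant → -uzu → *alipuzu*.
*zefnor* — final sound /r/ (a voiced consonant) → -os → *zefnoros*.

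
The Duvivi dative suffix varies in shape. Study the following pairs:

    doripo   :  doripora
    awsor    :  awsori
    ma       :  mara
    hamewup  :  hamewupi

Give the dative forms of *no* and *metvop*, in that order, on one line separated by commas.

nora, metvopi

The pattern is consonant vs. vowel: -i when the stem ends in a consonant (*awsor*, *hamewup*); -ra when the stem ends in a vowel (*doripo*, *ma*).
The final sound of *no* is /o/, which is a vowel, so the suffix is -ra, giving *nora*.
*metvop*: final sound = /p/, a consonant → -i → *metvopi*.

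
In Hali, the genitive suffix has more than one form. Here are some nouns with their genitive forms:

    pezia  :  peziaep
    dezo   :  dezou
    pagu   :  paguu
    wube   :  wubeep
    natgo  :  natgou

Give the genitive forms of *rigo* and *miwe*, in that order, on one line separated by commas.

The suffix is conditioned by the last vowel: -u when the last vowel of the stem is a rounded vowel (*dezo*, *pagu*, *natgo*); -ep when the last vowel of the stem is an unrounded vowel (*pezia*, *wube*).
Since the last vowel of *rigo* is /o/ (a rounded vowel), it takes -u, giving *rigou*.
The last vowel of *miwe* is /e/, which is an unrounded vowel, so the suffix is -ep, giving *miweep*.

rigou, miweep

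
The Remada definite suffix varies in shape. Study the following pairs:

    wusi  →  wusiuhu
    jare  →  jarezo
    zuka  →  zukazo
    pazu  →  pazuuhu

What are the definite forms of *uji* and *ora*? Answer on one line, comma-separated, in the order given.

Looking at the last vowel of each stem: -uhu when the last vowel of the stem is a high vowel (*wusi*, *pazu*); -zo when the last vowel of the stem is a non-high vowel (*jare*, *zuka*).
*uji*: last vowel = /i/, a high vowel → -uhu → *ujiuhu*.
The last vowel of *ora* is /a/, which is a non-high vowel, so the suffix is -zo, giving *orazo*.

ujiuhu, orazo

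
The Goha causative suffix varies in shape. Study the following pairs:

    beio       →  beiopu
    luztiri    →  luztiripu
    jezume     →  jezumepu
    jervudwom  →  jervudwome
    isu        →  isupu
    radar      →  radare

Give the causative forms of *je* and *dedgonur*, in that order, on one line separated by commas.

Looking at the final sound of each stem: -e when the stem ends in a consonant (*jervudwom*, *radar*); -pu when the stem ends in a vowel (*beio*, *luztiri*, *jezume*, *isu*).
*je* — final sound /e/ (a vowel) → -pu → *jepu*.
Since the final sound of *dedgonur* is /r/ (a consonant), it takes -e, giving *dedgonure*.

jepu, dedgonure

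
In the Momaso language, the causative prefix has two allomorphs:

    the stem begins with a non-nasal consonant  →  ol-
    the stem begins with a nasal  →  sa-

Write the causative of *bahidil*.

olbahidil

The first consonant of *bahidil* is /b/, which is non-nasal, so the prefix is ol-, giving *olbahidil*.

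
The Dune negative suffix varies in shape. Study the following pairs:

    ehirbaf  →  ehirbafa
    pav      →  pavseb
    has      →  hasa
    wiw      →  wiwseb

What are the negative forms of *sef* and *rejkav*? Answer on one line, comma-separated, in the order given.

sefa, rejkavseb

The alternation tracks the final consonant of the stem — -a when the stem ends in a voiceless consonant (*ehirbaf*, *has*); -seb when the stem ends in a voiced consonant (*pav*, *wiw*).
*sef* — final consonant /f/ (voiceless) → -a → *sefa*.
Since the final consonant of *rejkav* is /v/ (voiced), it takes -seb, giving *rejkavseb*.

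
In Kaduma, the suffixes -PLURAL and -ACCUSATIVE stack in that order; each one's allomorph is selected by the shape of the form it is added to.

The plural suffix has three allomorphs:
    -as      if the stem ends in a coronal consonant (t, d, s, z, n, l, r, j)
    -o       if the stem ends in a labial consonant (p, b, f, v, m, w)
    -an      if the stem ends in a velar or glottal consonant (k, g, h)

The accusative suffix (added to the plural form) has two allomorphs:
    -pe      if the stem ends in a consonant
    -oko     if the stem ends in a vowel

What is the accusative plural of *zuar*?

Since the final consonant of *zuar* is /r/ (coronal), it takes -as, giving *zuaras*.
The final sound of the plural form *zuaras* is /s/, which is a consonant, so the accusative suffix is -pe, giving *zuaraspe*.

zuaraspe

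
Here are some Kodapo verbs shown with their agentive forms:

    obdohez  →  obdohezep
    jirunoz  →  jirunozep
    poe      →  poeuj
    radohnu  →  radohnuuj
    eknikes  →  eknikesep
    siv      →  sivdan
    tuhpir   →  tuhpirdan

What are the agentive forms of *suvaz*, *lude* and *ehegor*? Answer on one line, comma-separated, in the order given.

Looking at the final sound of each stem: -ep when the stem ends in a sibilant (*obdohez*, *jirunoz*, *eknikes*); -dan when the stem ends in a non-sibilant consonant (*siv*, *tuhpir*); -uj when the stem ends in a vowel (*poe*, *radohnu*).
*suvaz*: final sound = /z/, a sibilant → -ep → *suvazep*.
*lude*: final sound = /e/, a vowel → -uj → *ludeuj*.
*ehegor*: final sound = /r/, a non-sibilant consonant → -dan → *ehegordan*.

suvazep, ludeuj, ehegordan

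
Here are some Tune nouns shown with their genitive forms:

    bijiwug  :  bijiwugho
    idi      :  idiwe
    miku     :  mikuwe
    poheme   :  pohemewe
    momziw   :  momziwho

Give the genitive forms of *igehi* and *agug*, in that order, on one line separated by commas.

Looking at the final sound of each stem: -ho when the stem ends in a consonant (*bijiwug*, *momziw*); -we when the stem ends in a vowel (*idi*, *miku*, *poheme*).
*igehi* — final sound /i/ (a vowel) → -we → *igehiwe*.
Since the final sound of *agug* is /g/ (a consonant), it takes -ho, giving *agugho*.

igehiwe, agugho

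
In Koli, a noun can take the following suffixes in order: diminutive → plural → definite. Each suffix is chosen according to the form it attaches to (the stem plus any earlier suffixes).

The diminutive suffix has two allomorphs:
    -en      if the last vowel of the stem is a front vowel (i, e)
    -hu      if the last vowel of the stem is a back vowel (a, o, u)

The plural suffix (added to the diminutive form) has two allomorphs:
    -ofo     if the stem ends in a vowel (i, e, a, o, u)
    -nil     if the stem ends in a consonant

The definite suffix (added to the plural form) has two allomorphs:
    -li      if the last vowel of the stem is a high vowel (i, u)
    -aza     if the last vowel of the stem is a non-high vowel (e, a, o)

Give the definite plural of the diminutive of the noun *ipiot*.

ipiothuofoaza

The last vowel of *ipiot* is /o/, which is a back vowel, so the diminutive suffix is -hu, giving *ipiothu*.
The diminutive form *ipiothu*: final sound = /u/, a vowel → -ofo → *ipiothuofo*.
The plural form *ipiothuofo* — last vowel /o/ (a non-high vowel) → -aza → *ipiothuofoaza*.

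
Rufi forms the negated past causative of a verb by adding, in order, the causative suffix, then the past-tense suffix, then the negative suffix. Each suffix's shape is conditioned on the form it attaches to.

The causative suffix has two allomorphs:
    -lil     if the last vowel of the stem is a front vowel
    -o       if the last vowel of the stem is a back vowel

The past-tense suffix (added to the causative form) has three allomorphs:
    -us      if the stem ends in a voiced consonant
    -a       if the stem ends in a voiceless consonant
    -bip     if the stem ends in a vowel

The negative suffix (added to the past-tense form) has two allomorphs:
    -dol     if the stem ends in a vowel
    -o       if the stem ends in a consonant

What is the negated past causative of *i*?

*i* — last vowel /i/ (a front vowel) → -lil → *ilil*.
The causative form *ilil*: final sound = /l/, a voiced consonant → -us → *ililus*.
The past-tense form *ililus*: final sound = /s/, a consonant → -o → *ililuso*.

ililuso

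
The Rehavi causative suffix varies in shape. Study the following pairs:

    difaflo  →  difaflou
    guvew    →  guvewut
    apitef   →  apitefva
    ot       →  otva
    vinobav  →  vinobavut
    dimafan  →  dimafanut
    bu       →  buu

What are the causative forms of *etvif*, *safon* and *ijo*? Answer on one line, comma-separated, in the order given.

etvifva, safonut, ijou

The alternation tracks the final sound of the stem — -va when the stem ends in a voiceless consonant (*apitef*, *ot*); -ut when the stem ends in a voiced consonant (*guvew*, *vinobav*, *dimafan*); -u when the stem ends in a vowel (*difaflo*, *bu*).
*etvif*: final sound = /f/, a voiceless consonant → -va → *etvifva*.
*safon* — final sound /n/ (a voiced consonant) → -ut → *safonut*.
The final sound of *ijo* is /o/, which is a vowel, so the suffix is -u, giving *ijou*.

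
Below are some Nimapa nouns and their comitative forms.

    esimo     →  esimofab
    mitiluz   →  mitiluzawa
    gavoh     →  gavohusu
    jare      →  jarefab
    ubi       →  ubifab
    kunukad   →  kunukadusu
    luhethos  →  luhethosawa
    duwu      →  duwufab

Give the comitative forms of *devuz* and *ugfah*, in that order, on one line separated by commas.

devuzawa, ugfahusu

The alternation tracks the final sound of the stem — -awa when the stem ends in a sibilant (*mitiluz*, *luhethos*); -usu when the stem ends in a non-sibilant consonant (*gavoh*, *kunukad*); -fab when the stem ends in a vowel (*esimo*, *jare*, *ubi*, *duwu*).
*devuz*: final sound = /z/, a sibilant → -awa → *devuzawa*.
Since the final sound of *ugfah* is /h/ (a non-sibilant consonant), it takes -usu, giving *ugfahusu*.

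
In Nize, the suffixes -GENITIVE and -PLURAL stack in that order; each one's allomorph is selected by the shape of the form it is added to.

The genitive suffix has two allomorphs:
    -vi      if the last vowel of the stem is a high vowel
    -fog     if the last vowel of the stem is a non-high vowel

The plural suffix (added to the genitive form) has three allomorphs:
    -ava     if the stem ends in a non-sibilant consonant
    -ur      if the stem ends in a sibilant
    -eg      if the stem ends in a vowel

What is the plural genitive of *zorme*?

*zorme* — last vowel /e/ (a non-high vowel) → -fog → *zormefog*.
Since the final sound of the genitive form *zormefog* is /g/ (a non-sibilant consonant), it takes -ava, giving *zormefogava*.

zormefogava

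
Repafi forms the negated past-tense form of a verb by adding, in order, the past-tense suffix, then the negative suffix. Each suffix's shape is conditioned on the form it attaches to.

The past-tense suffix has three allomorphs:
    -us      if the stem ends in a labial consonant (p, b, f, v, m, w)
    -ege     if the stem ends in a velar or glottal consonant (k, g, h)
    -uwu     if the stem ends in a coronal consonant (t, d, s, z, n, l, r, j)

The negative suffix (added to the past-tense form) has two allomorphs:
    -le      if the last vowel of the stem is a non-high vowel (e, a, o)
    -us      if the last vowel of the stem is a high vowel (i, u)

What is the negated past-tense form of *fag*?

The final consonant of *fag* is /g/, which is velar/glottal, so the past-tense suffix is -ege, giving *fagege*.
The past-tense form *fagege*: last vowel = /e/, a non-high vowel → -le → *fagegele*.

fagegele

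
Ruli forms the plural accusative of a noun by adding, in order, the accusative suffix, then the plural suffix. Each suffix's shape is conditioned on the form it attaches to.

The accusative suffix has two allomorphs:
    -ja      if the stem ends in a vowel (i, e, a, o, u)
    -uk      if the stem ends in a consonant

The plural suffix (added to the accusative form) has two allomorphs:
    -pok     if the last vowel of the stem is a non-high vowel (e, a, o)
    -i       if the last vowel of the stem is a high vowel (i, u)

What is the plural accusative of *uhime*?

*uhime*: final sound = /e/, a vowel → -ja → *uhimeja*.
The accusative form *uhimeja*: last vowel = /a/, a non-high vowel → -pok → *uhimejapok*.

uhimejapok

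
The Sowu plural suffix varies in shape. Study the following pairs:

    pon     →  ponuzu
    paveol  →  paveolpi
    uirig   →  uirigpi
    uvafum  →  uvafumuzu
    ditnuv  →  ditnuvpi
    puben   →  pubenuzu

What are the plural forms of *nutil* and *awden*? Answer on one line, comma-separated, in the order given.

The suffix is conditioned by the final consonant: -uzu when the stem ends in a nasal (*pon*, *uvafum*, *puben*); -pi when the stem ends in a non-nasal consonant (*paveol*, *uirig*, *ditnuv*).
Since the final consonant of *nutil* is /l/ (non-nasal), it takes -pi, giving *nutilpi*.
The final consonant of *awden* is /n/, which is a nasal, so the suffix is -uzu, giving *awdenuzu*.

nutilpi, awdenuzu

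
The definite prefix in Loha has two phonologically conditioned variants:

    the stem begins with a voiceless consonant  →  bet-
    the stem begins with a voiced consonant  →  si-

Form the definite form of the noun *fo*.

*fo* — first consonant /f/ (voiceless) → bet- → *betfo*.

betfo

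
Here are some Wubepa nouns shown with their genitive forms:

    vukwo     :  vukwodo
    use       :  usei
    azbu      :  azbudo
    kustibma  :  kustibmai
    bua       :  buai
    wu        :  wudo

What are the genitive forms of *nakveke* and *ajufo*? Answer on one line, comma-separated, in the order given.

Looking at the last vowel of each stem: -do when the last vowel of the stem is a rounded vowel (*vukwo*, *azbu*, *wu*); -i when the last vowel of the stem is an unrounded vowel (*use*, *kustibma*, *bua*).
Since the last vowel of *nakveke* is /e/ (an unrounded vowel), it takes -i, giving *nakvekei*.
The last vowel of *ajufo* is /o/, which is a rounded vowel, so the suffix is -do, giving *ajufodo*.

nakvekei, ajufodo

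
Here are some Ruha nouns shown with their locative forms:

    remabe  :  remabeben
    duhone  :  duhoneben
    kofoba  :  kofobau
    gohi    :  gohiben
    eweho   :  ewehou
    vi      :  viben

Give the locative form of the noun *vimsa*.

vimsau

The alternation tracks the last vowel of the stem — -ben when the last vowel of the stem is a front vowel (*remabe*, *duhone*, *gohi*, *vi*); -u when the last vowel of the stem is a back vowel (*kofoba*, *eweho*).
Since the last vowel of *vimsa* is /a/ (a back vowel), it takes -u, giving *vimsau*.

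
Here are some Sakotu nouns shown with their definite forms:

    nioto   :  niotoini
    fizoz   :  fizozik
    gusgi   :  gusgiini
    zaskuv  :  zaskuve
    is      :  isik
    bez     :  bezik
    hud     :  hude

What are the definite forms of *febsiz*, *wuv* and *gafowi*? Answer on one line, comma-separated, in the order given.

febsizik, wuve, gafowiini

The alternation tracks the final sound of the stem — -ik when the stem ends in a sibilant (*fizoz*, *is*, *bez*); -e when the stem ends in a non-sibilant consonant (*zaskuv*, *hud*); -ini when the stem ends in a vowel (*nioto*, *gusgi*).
Since the final sound of *febsiz* is /z/ (a sibilant), it takes -ik, giving *febsizik*.
The final sound of *wuv* is /v/, which is a non-sibilant consonant, so the suffix is -e, giving *wuve*.
Since the final sound of *gafowi* is /i/ (a vowel), it takes -ini, giving *gafowiini*.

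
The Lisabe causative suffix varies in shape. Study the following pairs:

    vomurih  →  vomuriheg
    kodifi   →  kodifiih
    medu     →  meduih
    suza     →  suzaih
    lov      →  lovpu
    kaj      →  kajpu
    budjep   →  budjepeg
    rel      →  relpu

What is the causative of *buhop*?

The pattern is voicing of the final sound: -eg when the stem ends in a voiceless consonant (*vomurih*, *budjep*); -pu when the stem ends in a voiced consonant (*lov*, *kaj*, *rel*); -ih when the stem ends in a vowel (*kodifi*, *medu*, *suza*).
Since the final sound of *buhop* is /p/ (a voiceless consonant), it takes -eg, giving *buhopeg*.

buhopeg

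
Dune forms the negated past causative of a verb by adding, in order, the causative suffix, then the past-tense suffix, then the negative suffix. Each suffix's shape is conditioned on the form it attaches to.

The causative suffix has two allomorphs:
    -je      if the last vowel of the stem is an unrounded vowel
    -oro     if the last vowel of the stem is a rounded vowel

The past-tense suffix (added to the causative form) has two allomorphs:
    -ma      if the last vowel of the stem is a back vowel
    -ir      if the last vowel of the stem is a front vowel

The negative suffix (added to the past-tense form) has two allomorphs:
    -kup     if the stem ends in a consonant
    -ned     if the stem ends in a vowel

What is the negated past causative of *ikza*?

*ikza*: last vowel = /a/, an unrounded vowel → -je → *ikzaje*.
The causative form *ikzaje* — last vowel /e/ (a front vowel) → -ir → *ikzajeir*.
The past-tense form *ikzajeir* — final sound /r/ (a consonant) → -kup → *ikzajeirkup*.

ikzajeirkup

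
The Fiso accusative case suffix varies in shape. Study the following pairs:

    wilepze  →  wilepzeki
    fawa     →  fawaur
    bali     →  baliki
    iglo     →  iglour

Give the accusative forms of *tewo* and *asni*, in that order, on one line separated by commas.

The pattern is front/back vowel harmony: -ki when the last vowel of the stem is a front vowel (*wilepze*, *bali*); -ur when the last vowel of the stem is a back vowel (*fawa*, *iglo*).
Since the last vowel of *tewo* is /o/ (a back vowel), it takes -ur, giving *tewour*.
*asni* — last vowel /i/ (a front vowel) → -ki → *asniki*.

tewour, asniki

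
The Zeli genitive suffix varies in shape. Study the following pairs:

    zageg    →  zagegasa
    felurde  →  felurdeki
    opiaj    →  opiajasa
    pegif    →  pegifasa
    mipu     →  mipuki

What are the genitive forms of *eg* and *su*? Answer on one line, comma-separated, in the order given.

The suffix is conditioned by the final sound: -asa when the stem ends in a consonant (*zageg*, *opiaj*, *pegif*); -ki when the stem ends in a vowel (*felurde*, *mipu*).
Since the final sound of *eg* is /g/ (a consonant), it takes -asa, giving *egasa*.
*su* — final sound /u/ (a vowel) → -ki → *suki*.

egasa, suki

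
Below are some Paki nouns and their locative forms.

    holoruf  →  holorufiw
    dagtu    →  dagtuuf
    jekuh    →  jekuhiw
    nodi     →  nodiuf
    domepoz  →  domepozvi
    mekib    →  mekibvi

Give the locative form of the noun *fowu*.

The alternation tracks the final sound of the stem — -iw when the stem ends in a voiceless consonant (*holoruf*, *jekuh*); -vi when the stem ends in a voiced consonant (*domepoz*, *mekib*); -uf when the stem ends in a vowel (*dagtu*, *nodi*).
The final sound of *fowu* is /u/, which is a vowel, so the suffix is -uf, giving *fowuuf*.

fowuuf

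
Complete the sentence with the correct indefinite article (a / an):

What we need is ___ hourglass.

an

The indefinite article is chosen by the initial *sound* of the following word, not its spelling.
*hourglass* begins with the sound /aʊ/ (silent h) — a vowel sound.
So the article is *an*: What we need is an hourglass.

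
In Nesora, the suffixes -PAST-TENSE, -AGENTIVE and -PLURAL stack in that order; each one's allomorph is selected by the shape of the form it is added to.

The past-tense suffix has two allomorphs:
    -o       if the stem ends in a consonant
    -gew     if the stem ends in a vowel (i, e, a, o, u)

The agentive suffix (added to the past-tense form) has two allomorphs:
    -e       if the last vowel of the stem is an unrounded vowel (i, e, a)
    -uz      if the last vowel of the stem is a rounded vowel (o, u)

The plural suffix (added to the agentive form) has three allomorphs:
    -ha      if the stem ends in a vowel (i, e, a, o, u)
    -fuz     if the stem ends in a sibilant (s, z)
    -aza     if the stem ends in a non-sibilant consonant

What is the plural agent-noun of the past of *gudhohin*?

gudhohinouzfuz

Since the final sound of *gudhohin* is /n/ (a consonant), it takes -o, giving *gudhohino*.
The last vowel of the past-tense form *gudhohino* is /o/, which is a rounded vowel, so the agentive suffix is -uz, giving *gudhohinouz*.
The agentive form *gudhohinouz* — final sound /z/ (a sibilant) → -fuz → *gudhohinouzfuz*.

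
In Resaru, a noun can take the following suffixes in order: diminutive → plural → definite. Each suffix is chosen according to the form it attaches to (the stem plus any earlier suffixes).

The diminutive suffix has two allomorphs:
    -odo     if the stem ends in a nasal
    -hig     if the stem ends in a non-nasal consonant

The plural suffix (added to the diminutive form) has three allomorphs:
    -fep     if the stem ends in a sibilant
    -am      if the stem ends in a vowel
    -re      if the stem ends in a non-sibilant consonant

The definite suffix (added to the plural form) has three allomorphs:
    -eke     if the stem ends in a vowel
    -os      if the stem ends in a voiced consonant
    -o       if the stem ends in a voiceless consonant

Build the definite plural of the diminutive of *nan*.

The final consonant of *nan* is /n/, which is a nasal, so the diminutive suffix is -odo, giving *nanodo*.
The diminutive form *nanodo* — final sound /o/ (a vowel) → -am → *nanodoam*.
Since the final sound of the plural form *nanodoam* is /m/ (a voiced consonant), it takes -os, giving *nanodoamos*.

nanodoamos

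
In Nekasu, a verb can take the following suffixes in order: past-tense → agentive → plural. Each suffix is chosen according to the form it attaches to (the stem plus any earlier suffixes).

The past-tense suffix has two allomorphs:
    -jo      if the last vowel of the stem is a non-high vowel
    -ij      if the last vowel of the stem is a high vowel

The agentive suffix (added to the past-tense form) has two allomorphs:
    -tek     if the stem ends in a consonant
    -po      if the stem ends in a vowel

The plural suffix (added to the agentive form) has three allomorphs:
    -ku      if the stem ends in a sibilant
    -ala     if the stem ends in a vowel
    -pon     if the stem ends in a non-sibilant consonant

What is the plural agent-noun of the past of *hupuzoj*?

*hupuzoj*: last vowel = /o/, a non-high vowel → -jo → *hupuzojjo*.
The past-tense form *hupuzojjo*: final sound = /o/, a vowel → -po → *hupuzojjopo*.
Since the final sound of the agentive form *hupuzojjopo* is /o/ (a vowel), it takes -ala, giving *hupuzojjopoala*.

hupuzojjopoala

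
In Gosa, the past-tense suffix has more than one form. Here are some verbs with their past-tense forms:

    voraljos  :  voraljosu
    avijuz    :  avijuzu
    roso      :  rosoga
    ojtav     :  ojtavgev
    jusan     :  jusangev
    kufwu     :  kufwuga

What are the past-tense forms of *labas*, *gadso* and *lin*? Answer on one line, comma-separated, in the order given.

The alternation tracks the final sound of the stem — -u when the stem ends in a sibilant (*voraljos*, *avijuz*); -gev when the stem ends in a non-sibilant consonant (*ojtav*, *jusan*); -ga when the stem ends in a vowel (*roso*, *kufwu*).
Since the final sound of *labas* is /s/ (a sibilant), it takes -u, giving *labasu*.
*gadso*: final sound = /o/, a vowel → -ga → *gadsoga*.
*lin* — final sound /n/ (a non-sibilant consonant) → -gev → *lingev*.

labasu, gadsoga, lingev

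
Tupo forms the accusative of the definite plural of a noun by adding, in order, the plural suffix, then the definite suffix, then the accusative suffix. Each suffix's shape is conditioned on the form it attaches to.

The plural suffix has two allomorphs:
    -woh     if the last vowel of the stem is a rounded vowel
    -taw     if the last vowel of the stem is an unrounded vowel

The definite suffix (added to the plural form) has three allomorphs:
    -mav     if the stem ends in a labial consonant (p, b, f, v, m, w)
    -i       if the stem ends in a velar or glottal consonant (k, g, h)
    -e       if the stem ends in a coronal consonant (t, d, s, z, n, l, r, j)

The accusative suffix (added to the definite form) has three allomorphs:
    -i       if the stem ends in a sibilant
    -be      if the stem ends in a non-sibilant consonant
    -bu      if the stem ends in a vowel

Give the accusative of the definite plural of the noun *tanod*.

*tanod* — last vowel /o/ (a rounded vowel) → -woh → *tanodwoh*.
The plural form *tanodwoh*: final consonant = /h/, velar/glottal → -i → *tanodwohi*.
The definite form *tanodwohi* — final sound /i/ (a vowel) → -bu → *tanodwohibu*.

tanodwohibu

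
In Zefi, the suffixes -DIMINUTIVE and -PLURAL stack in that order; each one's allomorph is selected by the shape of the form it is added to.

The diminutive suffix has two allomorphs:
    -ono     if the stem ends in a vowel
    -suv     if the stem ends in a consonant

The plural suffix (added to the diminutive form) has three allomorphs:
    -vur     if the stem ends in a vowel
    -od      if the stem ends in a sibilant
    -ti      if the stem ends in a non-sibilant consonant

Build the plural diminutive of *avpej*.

avpejsuvti

*avpej* — final sound /j/ (a consonant) → -suv → *avpejsuv*.
The diminutive form *avpejsuv*: final sound = /v/, a non-sibilant consonant → -ti → *avpejsuvti*.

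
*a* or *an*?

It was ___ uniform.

The indefinite article is chosen by the initial *sound* of the following word, not its spelling.
*uniform* begins with the sound /juː/ (u pronounced /juː/) — a consonant sound.
So the article is *a*: It was a uniform.

a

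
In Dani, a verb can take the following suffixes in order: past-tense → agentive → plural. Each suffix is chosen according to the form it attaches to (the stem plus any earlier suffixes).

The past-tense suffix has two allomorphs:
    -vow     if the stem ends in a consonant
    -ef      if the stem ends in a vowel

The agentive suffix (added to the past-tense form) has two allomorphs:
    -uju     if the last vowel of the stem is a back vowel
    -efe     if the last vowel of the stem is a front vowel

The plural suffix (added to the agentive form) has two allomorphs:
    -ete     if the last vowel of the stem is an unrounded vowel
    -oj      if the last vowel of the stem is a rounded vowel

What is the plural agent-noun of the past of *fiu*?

fiuefefeete

*fiu*: final sound = /u/, a vowel → -ef → *fiuef*.
Since the last vowel of the past-tense form *fiuef* is /e/ (a front vowel), it takes -efe, giving *fiuefefe*.
The last vowel of the agentive form *fiuefefe* is /e/, which is an unrounded vowel, so the plural suffix is -ete, giving *fiuefefeete*.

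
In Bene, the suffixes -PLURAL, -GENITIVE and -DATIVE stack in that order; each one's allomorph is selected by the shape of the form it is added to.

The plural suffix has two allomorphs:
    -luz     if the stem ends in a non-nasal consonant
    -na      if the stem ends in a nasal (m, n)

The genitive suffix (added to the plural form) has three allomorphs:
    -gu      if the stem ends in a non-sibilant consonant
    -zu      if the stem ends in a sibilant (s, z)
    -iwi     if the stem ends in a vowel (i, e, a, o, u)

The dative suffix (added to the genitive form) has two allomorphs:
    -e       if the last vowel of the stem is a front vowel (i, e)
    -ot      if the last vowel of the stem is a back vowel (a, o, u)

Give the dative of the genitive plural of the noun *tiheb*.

*tiheb*: final consonant = /b/, non-nasal → -luz → *tihebluz*.
The plural form *tihebluz*: final sound = /z/, a sibilant → -zu → *tihebluzzu*.
The last vowel of the genitive form *tihebluzzu* is /u/, which is a back vowel, so the dative suffix is -ot, giving *tihebluzzuot*.

tihebluzzuot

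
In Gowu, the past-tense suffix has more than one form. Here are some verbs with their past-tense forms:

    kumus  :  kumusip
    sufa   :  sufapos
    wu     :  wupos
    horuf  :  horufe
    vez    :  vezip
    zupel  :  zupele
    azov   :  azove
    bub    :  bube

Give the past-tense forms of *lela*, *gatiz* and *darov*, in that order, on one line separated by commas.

lelapos, gatizip, darove

The alternation tracks the final sound of the stem — -ip when the stem ends in a sibilant (*kumus*, *vez*); -e when the stem ends in a non-sibilant consonant (*horuf*, *zupel*, *azov*, *bub*); -pos when the stem ends in a vowel (*sufa*, *wu*).
*lela* — final sound /a/ (a vowel) → -pos → *lelapos*.
*gatiz*: final sound = /z/, a sibilant → -ip → *gatizip*.
*darov*: final sound = /v/, a non-sibilant consonant → -e → *darove*.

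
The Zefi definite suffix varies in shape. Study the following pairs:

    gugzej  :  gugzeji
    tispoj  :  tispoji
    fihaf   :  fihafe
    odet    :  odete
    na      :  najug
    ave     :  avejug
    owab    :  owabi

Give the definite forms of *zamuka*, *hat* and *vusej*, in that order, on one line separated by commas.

zamukajug, hate, vuseji

Looking at the final sound of each stem: -e when the stem ends in a voiceless consonant (*fihaf*, *odet*); -i when the stem ends in a voiced consonant (*gugzej*, *tispoj*, *owab*); -jug when the stem ends in a vowel (*na*, *ave*).
*zamuka* — final sound /a/ (a vowel) → -jug → *zamukajug*.
*hat* — final sound /t/ (a voiceless consonant) → -e → *hate*.
*vusej* — final sound /j/ (a voiced consonant) → -i → *vuseji*.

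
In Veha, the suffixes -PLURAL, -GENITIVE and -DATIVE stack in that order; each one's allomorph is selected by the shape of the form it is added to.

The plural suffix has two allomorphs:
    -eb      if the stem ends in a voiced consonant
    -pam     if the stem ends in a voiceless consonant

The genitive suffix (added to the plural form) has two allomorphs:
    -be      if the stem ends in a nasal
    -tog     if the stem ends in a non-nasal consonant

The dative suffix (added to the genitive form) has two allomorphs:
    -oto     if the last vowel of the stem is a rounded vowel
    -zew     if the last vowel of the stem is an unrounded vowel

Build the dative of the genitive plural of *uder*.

The final consonant of *uder* is /r/, which is voiced, so the plural suffix is -eb, giving *udereb*.
The plural form *udereb*: final consonant = /b/, non-nasal → -tog → *uderebtog*.
The genitive form *uderebtog*: last vowel = /o/, a rounded vowel → -oto → *uderebtogoto*.

uderebtogoto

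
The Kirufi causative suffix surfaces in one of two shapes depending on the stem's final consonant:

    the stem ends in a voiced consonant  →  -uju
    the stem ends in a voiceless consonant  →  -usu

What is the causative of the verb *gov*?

*gov* — final consonant /v/ (voiced) → -uju → *govuju*.

govuju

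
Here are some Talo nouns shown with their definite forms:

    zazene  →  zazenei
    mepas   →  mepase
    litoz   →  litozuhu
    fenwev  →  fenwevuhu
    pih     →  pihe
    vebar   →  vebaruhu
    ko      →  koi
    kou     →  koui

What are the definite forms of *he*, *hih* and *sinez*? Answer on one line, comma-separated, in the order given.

hei, hihe, sinezuhu

Looking at the final sound of each stem: -e when the stem ends in a voiceless consonant (*mepas*, *pih*); -uhu when the stem ends in a voiced consonant (*litoz*, *fenwev*, *vebar*); -i when the stem ends in a vowel (*zazene*, *ko*, *kou*).
Since the final sound of *he* is /e/ (a vowel), it takes -i, giving *hei*.
*hih*: final sound = /h/, a voiceless consonant → -e → *hihe*.
*sinez* — final sound /z/ (a voiced consonant) → -uhu → *sinezuhu*.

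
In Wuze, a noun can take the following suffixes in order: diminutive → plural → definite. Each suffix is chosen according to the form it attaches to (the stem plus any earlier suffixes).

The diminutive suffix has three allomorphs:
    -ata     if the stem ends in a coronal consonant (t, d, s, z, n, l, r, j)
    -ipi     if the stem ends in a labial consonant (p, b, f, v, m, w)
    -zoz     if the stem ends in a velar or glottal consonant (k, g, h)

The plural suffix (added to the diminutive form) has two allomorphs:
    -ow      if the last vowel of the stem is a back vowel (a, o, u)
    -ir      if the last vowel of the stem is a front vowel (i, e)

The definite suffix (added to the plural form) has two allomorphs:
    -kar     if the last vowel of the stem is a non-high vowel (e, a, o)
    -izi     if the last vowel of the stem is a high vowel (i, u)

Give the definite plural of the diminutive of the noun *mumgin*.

*mumgin* — final consonant /n/ (coronal) → -ata → *mumginata*.
The diminutive form *mumginata* — last vowel /a/ (a back vowel) → -ow → *mumginataow*.
The plural form *mumginataow* — last vowel /o/ (a non-high vowel) → -kar → *mumginataowkar*.

mumginataowkar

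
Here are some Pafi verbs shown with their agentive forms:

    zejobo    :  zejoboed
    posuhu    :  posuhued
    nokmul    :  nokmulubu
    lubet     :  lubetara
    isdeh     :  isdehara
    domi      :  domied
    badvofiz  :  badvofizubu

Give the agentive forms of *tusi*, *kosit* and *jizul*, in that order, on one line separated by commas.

The alternation tracks the final sound of the stem — -ara when the stem ends in a voiceless consonant (*lubet*, *isdeh*); -ubu when the stem ends in a voiced consonant (*nokmul*, *badvofiz*); -ed when the stem ends in a vowel (*zejobo*, *posuhu*, *domi*).
*tusi*: final sound = /i/, a vowel → -ed → *tusied*.
Since the final sound of *kosit* is /t/ (a voiceless consonant), it takes -ara, giving *kositara*.
*jizul*: final sound = /l/, a voiced consonant → -ubu → *jizulubu*.

tusied, kositara, jizulubu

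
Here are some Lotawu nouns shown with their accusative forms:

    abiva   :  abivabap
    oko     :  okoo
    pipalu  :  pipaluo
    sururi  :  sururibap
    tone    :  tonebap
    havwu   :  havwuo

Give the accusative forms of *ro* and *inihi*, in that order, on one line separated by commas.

roo, inihibap

Looking at the last vowel of each stem: -o when the last vowel of the stem is a rounded vowel (*oko*, *pipalu*, *havwu*); -bap when the last vowel of the stem is an unrounded vowel (*abiva*, *sururi*, *tone*).
The last vowel of *ro* is /o/, which is a rounded vowel, so the suffix is -o, giving *roo*.
*inihi* — last vowel /i/ (an unrounded vowel) → -bap → *inihibap*.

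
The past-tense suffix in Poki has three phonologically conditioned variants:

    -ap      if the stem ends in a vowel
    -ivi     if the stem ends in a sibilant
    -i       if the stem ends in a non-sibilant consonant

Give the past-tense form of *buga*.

bugaap

*buga* — final sound /a/ (a vowel) → -ap → *bugaap*.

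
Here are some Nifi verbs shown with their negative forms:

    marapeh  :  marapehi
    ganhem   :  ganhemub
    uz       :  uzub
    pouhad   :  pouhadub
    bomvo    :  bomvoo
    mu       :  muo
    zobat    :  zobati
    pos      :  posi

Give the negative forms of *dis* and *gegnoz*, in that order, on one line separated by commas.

The pattern is voicing of the final sound: -i when the stem ends in a voiceless consonant (*marapeh*, *zobat*, *pos*); -ub when the stem ends in a voiced consonant (*ganhem*, *uz*, *pouhad*); -o when the stem ends in a vowel (*bomvo*, *mu*).
Since the final sound of *dis* is /s/ (a voiceless consonant), it takes -i, giving *disi*.
The final sound of *gegnoz* is /z/, which is a voiced consonant, so the suffix is -ub, giving *gegnozub*.

disi, gegnozub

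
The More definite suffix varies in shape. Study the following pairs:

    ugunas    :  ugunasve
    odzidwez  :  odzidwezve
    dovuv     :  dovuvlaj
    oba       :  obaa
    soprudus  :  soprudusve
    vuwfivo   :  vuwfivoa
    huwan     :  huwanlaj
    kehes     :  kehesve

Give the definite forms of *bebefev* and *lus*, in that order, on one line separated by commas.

The suffix is conditioned by the final sound: -ve when the stem ends in a sibilant (*ugunas*, *odzidwez*, *soprudus*, *kehes*); -laj when the stem ends in a non-sibilant consonant (*dovuv*, *huwan*); -a when the stem ends in a vowel (*oba*, *vuwfivo*).
The final sound of *bebefev* is /v/, which is a non-sibilant consonant, so the suffix is -laj, giving *bebefevlaj*.
Since the final sound of *lus* is /s/ (a sibilant), it takes -ve, giving *lusve*.

bebefevlaj, lusve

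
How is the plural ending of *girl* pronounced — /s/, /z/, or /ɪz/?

/z/

The stem *girl* ends in a voiced non-sibilant sound.
The plural suffix surfaces as /ɪz/ after sibilants, /s/ after other voiceless consonants, and /z/ after other voiced sounds.
So the plural -s on *girl* is pronounced /z/.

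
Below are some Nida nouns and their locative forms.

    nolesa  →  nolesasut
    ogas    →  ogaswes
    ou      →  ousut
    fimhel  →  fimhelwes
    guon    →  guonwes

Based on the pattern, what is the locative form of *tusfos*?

The pattern is consonant vs. vowel: -wes when the stem ends in a consonant (*ogas*, *fimhel*, *guon*); -sut when the stem ends in a vowel (*nolesa*, *ou*).
The final sound of *tusfos* is /s/, which is a consonant, so the suffix is -wes, giving *tusfoswes*.

tusfoswes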